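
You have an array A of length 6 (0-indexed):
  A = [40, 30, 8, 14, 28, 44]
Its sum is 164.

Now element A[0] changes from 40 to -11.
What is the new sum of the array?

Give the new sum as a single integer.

Old value at index 0: 40
New value at index 0: -11
Delta = -11 - 40 = -51
New sum = old_sum + delta = 164 + (-51) = 113

Answer: 113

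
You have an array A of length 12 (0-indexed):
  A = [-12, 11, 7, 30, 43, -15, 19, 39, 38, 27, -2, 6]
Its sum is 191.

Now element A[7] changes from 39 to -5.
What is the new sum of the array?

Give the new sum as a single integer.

Answer: 147

Derivation:
Old value at index 7: 39
New value at index 7: -5
Delta = -5 - 39 = -44
New sum = old_sum + delta = 191 + (-44) = 147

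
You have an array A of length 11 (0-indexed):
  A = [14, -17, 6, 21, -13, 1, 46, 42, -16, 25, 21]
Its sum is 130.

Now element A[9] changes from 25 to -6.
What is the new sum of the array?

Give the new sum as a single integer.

Old value at index 9: 25
New value at index 9: -6
Delta = -6 - 25 = -31
New sum = old_sum + delta = 130 + (-31) = 99

Answer: 99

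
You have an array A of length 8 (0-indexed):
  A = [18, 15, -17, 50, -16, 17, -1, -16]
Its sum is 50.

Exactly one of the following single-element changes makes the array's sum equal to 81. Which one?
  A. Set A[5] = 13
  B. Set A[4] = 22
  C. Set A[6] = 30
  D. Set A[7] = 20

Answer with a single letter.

Answer: C

Derivation:
Option A: A[5] 17->13, delta=-4, new_sum=50+(-4)=46
Option B: A[4] -16->22, delta=38, new_sum=50+(38)=88
Option C: A[6] -1->30, delta=31, new_sum=50+(31)=81 <-- matches target
Option D: A[7] -16->20, delta=36, new_sum=50+(36)=86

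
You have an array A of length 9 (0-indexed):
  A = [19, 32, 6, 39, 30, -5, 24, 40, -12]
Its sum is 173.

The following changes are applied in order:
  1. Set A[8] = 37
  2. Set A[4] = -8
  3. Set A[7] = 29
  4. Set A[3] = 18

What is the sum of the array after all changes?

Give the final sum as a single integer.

Answer: 152

Derivation:
Initial sum: 173
Change 1: A[8] -12 -> 37, delta = 49, sum = 222
Change 2: A[4] 30 -> -8, delta = -38, sum = 184
Change 3: A[7] 40 -> 29, delta = -11, sum = 173
Change 4: A[3] 39 -> 18, delta = -21, sum = 152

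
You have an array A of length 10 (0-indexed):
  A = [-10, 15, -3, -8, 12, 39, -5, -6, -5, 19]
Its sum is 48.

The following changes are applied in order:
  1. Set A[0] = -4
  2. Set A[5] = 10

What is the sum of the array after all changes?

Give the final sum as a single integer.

Answer: 25

Derivation:
Initial sum: 48
Change 1: A[0] -10 -> -4, delta = 6, sum = 54
Change 2: A[5] 39 -> 10, delta = -29, sum = 25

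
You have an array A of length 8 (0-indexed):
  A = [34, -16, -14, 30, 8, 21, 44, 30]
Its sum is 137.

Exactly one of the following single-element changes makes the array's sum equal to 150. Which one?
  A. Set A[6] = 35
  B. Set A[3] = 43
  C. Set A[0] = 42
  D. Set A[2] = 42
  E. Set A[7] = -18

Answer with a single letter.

Option A: A[6] 44->35, delta=-9, new_sum=137+(-9)=128
Option B: A[3] 30->43, delta=13, new_sum=137+(13)=150 <-- matches target
Option C: A[0] 34->42, delta=8, new_sum=137+(8)=145
Option D: A[2] -14->42, delta=56, new_sum=137+(56)=193
Option E: A[7] 30->-18, delta=-48, new_sum=137+(-48)=89

Answer: B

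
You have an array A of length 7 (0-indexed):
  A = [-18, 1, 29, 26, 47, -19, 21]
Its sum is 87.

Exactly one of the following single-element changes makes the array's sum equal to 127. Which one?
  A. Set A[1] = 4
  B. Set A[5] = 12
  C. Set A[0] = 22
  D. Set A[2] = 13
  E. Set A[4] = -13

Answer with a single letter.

Option A: A[1] 1->4, delta=3, new_sum=87+(3)=90
Option B: A[5] -19->12, delta=31, new_sum=87+(31)=118
Option C: A[0] -18->22, delta=40, new_sum=87+(40)=127 <-- matches target
Option D: A[2] 29->13, delta=-16, new_sum=87+(-16)=71
Option E: A[4] 47->-13, delta=-60, new_sum=87+(-60)=27

Answer: C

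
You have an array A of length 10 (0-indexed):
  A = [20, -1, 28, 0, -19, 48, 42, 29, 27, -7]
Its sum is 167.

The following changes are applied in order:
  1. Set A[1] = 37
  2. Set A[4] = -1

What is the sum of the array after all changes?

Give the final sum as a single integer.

Answer: 223

Derivation:
Initial sum: 167
Change 1: A[1] -1 -> 37, delta = 38, sum = 205
Change 2: A[4] -19 -> -1, delta = 18, sum = 223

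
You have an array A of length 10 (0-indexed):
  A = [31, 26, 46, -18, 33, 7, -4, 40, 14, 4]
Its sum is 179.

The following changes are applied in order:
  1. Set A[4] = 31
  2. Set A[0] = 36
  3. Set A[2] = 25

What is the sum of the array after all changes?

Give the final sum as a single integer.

Initial sum: 179
Change 1: A[4] 33 -> 31, delta = -2, sum = 177
Change 2: A[0] 31 -> 36, delta = 5, sum = 182
Change 3: A[2] 46 -> 25, delta = -21, sum = 161

Answer: 161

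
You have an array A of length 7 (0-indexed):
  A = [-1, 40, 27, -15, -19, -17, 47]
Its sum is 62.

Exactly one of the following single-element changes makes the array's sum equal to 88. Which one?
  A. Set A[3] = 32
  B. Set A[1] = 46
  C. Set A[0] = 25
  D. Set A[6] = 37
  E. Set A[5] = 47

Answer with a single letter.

Option A: A[3] -15->32, delta=47, new_sum=62+(47)=109
Option B: A[1] 40->46, delta=6, new_sum=62+(6)=68
Option C: A[0] -1->25, delta=26, new_sum=62+(26)=88 <-- matches target
Option D: A[6] 47->37, delta=-10, new_sum=62+(-10)=52
Option E: A[5] -17->47, delta=64, new_sum=62+(64)=126

Answer: C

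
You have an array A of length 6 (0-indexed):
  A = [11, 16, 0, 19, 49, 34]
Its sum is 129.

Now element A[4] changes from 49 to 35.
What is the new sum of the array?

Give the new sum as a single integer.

Answer: 115

Derivation:
Old value at index 4: 49
New value at index 4: 35
Delta = 35 - 49 = -14
New sum = old_sum + delta = 129 + (-14) = 115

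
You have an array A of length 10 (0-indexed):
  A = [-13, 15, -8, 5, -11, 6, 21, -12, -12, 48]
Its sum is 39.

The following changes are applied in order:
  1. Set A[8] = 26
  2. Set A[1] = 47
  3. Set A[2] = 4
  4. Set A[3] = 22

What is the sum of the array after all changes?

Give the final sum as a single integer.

Answer: 138

Derivation:
Initial sum: 39
Change 1: A[8] -12 -> 26, delta = 38, sum = 77
Change 2: A[1] 15 -> 47, delta = 32, sum = 109
Change 3: A[2] -8 -> 4, delta = 12, sum = 121
Change 4: A[3] 5 -> 22, delta = 17, sum = 138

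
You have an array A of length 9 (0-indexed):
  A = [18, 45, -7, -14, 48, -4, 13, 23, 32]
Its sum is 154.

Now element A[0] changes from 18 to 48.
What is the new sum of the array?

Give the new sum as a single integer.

Answer: 184

Derivation:
Old value at index 0: 18
New value at index 0: 48
Delta = 48 - 18 = 30
New sum = old_sum + delta = 154 + (30) = 184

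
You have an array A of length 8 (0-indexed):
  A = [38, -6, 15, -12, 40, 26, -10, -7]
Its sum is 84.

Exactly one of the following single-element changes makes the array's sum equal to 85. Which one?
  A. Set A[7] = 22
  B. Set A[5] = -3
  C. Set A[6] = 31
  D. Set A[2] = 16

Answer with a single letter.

Answer: D

Derivation:
Option A: A[7] -7->22, delta=29, new_sum=84+(29)=113
Option B: A[5] 26->-3, delta=-29, new_sum=84+(-29)=55
Option C: A[6] -10->31, delta=41, new_sum=84+(41)=125
Option D: A[2] 15->16, delta=1, new_sum=84+(1)=85 <-- matches target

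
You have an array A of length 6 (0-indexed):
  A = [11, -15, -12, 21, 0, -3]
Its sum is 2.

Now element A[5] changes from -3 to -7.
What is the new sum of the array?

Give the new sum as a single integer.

Old value at index 5: -3
New value at index 5: -7
Delta = -7 - -3 = -4
New sum = old_sum + delta = 2 + (-4) = -2

Answer: -2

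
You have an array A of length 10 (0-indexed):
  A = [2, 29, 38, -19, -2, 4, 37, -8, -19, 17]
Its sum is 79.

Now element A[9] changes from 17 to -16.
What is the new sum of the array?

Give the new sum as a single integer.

Old value at index 9: 17
New value at index 9: -16
Delta = -16 - 17 = -33
New sum = old_sum + delta = 79 + (-33) = 46

Answer: 46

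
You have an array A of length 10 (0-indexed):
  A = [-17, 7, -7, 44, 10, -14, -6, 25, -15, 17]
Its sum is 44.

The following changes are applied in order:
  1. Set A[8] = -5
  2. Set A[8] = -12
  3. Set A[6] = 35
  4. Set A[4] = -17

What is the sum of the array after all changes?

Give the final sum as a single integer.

Initial sum: 44
Change 1: A[8] -15 -> -5, delta = 10, sum = 54
Change 2: A[8] -5 -> -12, delta = -7, sum = 47
Change 3: A[6] -6 -> 35, delta = 41, sum = 88
Change 4: A[4] 10 -> -17, delta = -27, sum = 61

Answer: 61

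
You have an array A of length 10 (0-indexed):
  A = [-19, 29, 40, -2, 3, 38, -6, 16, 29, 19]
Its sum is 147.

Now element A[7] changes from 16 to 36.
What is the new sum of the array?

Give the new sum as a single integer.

Answer: 167

Derivation:
Old value at index 7: 16
New value at index 7: 36
Delta = 36 - 16 = 20
New sum = old_sum + delta = 147 + (20) = 167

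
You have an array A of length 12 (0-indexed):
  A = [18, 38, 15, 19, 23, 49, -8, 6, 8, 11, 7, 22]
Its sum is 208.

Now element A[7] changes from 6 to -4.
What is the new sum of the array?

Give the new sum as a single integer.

Old value at index 7: 6
New value at index 7: -4
Delta = -4 - 6 = -10
New sum = old_sum + delta = 208 + (-10) = 198

Answer: 198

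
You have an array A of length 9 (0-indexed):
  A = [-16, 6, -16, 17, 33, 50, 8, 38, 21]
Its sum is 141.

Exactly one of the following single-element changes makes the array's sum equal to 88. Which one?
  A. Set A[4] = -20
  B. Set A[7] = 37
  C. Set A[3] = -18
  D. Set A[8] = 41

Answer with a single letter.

Answer: A

Derivation:
Option A: A[4] 33->-20, delta=-53, new_sum=141+(-53)=88 <-- matches target
Option B: A[7] 38->37, delta=-1, new_sum=141+(-1)=140
Option C: A[3] 17->-18, delta=-35, new_sum=141+(-35)=106
Option D: A[8] 21->41, delta=20, new_sum=141+(20)=161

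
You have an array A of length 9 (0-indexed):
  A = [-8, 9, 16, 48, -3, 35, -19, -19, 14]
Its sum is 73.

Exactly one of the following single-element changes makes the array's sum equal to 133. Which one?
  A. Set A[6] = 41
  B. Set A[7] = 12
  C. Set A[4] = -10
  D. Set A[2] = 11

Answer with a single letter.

Option A: A[6] -19->41, delta=60, new_sum=73+(60)=133 <-- matches target
Option B: A[7] -19->12, delta=31, new_sum=73+(31)=104
Option C: A[4] -3->-10, delta=-7, new_sum=73+(-7)=66
Option D: A[2] 16->11, delta=-5, new_sum=73+(-5)=68

Answer: A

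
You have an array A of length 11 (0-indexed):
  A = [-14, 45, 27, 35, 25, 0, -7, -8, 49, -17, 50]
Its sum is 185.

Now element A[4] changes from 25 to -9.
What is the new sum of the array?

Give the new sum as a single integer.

Answer: 151

Derivation:
Old value at index 4: 25
New value at index 4: -9
Delta = -9 - 25 = -34
New sum = old_sum + delta = 185 + (-34) = 151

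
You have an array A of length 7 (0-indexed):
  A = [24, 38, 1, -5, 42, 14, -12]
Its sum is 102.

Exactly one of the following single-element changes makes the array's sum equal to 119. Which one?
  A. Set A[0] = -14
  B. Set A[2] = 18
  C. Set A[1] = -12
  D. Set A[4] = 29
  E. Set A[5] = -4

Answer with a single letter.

Answer: B

Derivation:
Option A: A[0] 24->-14, delta=-38, new_sum=102+(-38)=64
Option B: A[2] 1->18, delta=17, new_sum=102+(17)=119 <-- matches target
Option C: A[1] 38->-12, delta=-50, new_sum=102+(-50)=52
Option D: A[4] 42->29, delta=-13, new_sum=102+(-13)=89
Option E: A[5] 14->-4, delta=-18, new_sum=102+(-18)=84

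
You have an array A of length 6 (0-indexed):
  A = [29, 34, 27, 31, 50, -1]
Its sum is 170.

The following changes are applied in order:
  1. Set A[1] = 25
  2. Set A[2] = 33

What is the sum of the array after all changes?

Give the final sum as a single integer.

Initial sum: 170
Change 1: A[1] 34 -> 25, delta = -9, sum = 161
Change 2: A[2] 27 -> 33, delta = 6, sum = 167

Answer: 167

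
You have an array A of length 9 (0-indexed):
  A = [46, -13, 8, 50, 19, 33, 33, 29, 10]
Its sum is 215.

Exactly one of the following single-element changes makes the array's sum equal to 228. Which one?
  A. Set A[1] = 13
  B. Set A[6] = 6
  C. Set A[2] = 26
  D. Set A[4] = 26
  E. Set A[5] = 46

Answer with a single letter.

Answer: E

Derivation:
Option A: A[1] -13->13, delta=26, new_sum=215+(26)=241
Option B: A[6] 33->6, delta=-27, new_sum=215+(-27)=188
Option C: A[2] 8->26, delta=18, new_sum=215+(18)=233
Option D: A[4] 19->26, delta=7, new_sum=215+(7)=222
Option E: A[5] 33->46, delta=13, new_sum=215+(13)=228 <-- matches target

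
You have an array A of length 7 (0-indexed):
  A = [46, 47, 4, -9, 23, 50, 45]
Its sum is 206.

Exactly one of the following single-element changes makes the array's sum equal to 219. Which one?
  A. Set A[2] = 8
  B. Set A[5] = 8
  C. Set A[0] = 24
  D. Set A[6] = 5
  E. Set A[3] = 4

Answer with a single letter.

Option A: A[2] 4->8, delta=4, new_sum=206+(4)=210
Option B: A[5] 50->8, delta=-42, new_sum=206+(-42)=164
Option C: A[0] 46->24, delta=-22, new_sum=206+(-22)=184
Option D: A[6] 45->5, delta=-40, new_sum=206+(-40)=166
Option E: A[3] -9->4, delta=13, new_sum=206+(13)=219 <-- matches target

Answer: E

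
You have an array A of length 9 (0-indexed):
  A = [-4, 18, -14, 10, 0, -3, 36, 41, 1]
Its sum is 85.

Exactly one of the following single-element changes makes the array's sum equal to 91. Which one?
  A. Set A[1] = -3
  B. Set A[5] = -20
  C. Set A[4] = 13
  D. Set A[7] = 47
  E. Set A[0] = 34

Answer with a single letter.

Answer: D

Derivation:
Option A: A[1] 18->-3, delta=-21, new_sum=85+(-21)=64
Option B: A[5] -3->-20, delta=-17, new_sum=85+(-17)=68
Option C: A[4] 0->13, delta=13, new_sum=85+(13)=98
Option D: A[7] 41->47, delta=6, new_sum=85+(6)=91 <-- matches target
Option E: A[0] -4->34, delta=38, new_sum=85+(38)=123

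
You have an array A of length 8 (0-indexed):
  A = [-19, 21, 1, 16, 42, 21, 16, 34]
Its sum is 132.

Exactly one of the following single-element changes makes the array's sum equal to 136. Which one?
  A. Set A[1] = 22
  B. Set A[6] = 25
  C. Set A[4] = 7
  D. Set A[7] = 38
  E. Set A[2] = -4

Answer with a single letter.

Option A: A[1] 21->22, delta=1, new_sum=132+(1)=133
Option B: A[6] 16->25, delta=9, new_sum=132+(9)=141
Option C: A[4] 42->7, delta=-35, new_sum=132+(-35)=97
Option D: A[7] 34->38, delta=4, new_sum=132+(4)=136 <-- matches target
Option E: A[2] 1->-4, delta=-5, new_sum=132+(-5)=127

Answer: D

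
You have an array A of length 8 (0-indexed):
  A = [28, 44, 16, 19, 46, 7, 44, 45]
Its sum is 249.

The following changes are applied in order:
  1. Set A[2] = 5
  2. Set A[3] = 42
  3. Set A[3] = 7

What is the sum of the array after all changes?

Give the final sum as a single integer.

Initial sum: 249
Change 1: A[2] 16 -> 5, delta = -11, sum = 238
Change 2: A[3] 19 -> 42, delta = 23, sum = 261
Change 3: A[3] 42 -> 7, delta = -35, sum = 226

Answer: 226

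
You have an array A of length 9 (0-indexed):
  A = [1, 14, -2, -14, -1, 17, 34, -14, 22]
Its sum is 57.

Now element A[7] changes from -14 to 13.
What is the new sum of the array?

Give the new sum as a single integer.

Old value at index 7: -14
New value at index 7: 13
Delta = 13 - -14 = 27
New sum = old_sum + delta = 57 + (27) = 84

Answer: 84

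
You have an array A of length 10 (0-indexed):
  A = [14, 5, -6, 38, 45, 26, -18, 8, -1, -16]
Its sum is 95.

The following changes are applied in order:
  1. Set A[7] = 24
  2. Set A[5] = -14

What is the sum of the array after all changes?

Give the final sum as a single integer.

Initial sum: 95
Change 1: A[7] 8 -> 24, delta = 16, sum = 111
Change 2: A[5] 26 -> -14, delta = -40, sum = 71

Answer: 71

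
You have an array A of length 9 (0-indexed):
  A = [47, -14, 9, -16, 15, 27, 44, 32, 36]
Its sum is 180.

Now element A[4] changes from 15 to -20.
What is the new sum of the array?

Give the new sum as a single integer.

Old value at index 4: 15
New value at index 4: -20
Delta = -20 - 15 = -35
New sum = old_sum + delta = 180 + (-35) = 145

Answer: 145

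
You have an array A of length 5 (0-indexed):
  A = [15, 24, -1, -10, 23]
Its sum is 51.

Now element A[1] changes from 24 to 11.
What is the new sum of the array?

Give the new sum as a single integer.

Answer: 38

Derivation:
Old value at index 1: 24
New value at index 1: 11
Delta = 11 - 24 = -13
New sum = old_sum + delta = 51 + (-13) = 38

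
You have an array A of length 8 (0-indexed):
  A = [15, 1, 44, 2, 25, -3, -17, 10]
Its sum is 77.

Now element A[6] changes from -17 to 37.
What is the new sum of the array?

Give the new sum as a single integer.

Answer: 131

Derivation:
Old value at index 6: -17
New value at index 6: 37
Delta = 37 - -17 = 54
New sum = old_sum + delta = 77 + (54) = 131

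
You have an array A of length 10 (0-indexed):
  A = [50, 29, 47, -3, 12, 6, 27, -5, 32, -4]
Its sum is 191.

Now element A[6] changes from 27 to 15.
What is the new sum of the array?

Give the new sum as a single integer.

Answer: 179

Derivation:
Old value at index 6: 27
New value at index 6: 15
Delta = 15 - 27 = -12
New sum = old_sum + delta = 191 + (-12) = 179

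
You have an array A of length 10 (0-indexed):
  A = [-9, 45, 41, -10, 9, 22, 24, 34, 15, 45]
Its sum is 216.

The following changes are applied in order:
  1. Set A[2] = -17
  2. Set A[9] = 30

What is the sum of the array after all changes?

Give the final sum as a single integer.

Initial sum: 216
Change 1: A[2] 41 -> -17, delta = -58, sum = 158
Change 2: A[9] 45 -> 30, delta = -15, sum = 143

Answer: 143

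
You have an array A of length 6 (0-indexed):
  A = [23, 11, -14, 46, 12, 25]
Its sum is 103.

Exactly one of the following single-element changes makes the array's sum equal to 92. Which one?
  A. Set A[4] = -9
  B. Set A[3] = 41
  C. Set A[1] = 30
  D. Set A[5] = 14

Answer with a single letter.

Answer: D

Derivation:
Option A: A[4] 12->-9, delta=-21, new_sum=103+(-21)=82
Option B: A[3] 46->41, delta=-5, new_sum=103+(-5)=98
Option C: A[1] 11->30, delta=19, new_sum=103+(19)=122
Option D: A[5] 25->14, delta=-11, new_sum=103+(-11)=92 <-- matches target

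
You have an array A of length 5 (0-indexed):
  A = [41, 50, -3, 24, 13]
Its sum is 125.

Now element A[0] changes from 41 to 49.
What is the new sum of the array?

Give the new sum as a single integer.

Old value at index 0: 41
New value at index 0: 49
Delta = 49 - 41 = 8
New sum = old_sum + delta = 125 + (8) = 133

Answer: 133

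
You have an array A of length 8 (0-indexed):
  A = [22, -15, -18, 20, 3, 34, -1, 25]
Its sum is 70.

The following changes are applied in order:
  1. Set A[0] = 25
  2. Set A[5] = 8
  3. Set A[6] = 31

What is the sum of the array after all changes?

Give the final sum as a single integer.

Answer: 79

Derivation:
Initial sum: 70
Change 1: A[0] 22 -> 25, delta = 3, sum = 73
Change 2: A[5] 34 -> 8, delta = -26, sum = 47
Change 3: A[6] -1 -> 31, delta = 32, sum = 79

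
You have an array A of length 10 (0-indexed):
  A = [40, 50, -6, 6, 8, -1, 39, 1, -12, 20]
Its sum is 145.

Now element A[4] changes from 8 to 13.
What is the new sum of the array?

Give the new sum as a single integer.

Old value at index 4: 8
New value at index 4: 13
Delta = 13 - 8 = 5
New sum = old_sum + delta = 145 + (5) = 150

Answer: 150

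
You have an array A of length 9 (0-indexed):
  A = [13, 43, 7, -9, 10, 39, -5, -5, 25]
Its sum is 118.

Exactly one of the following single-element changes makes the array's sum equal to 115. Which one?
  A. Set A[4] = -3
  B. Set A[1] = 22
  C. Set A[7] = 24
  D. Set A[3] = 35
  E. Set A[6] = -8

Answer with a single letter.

Answer: E

Derivation:
Option A: A[4] 10->-3, delta=-13, new_sum=118+(-13)=105
Option B: A[1] 43->22, delta=-21, new_sum=118+(-21)=97
Option C: A[7] -5->24, delta=29, new_sum=118+(29)=147
Option D: A[3] -9->35, delta=44, new_sum=118+(44)=162
Option E: A[6] -5->-8, delta=-3, new_sum=118+(-3)=115 <-- matches target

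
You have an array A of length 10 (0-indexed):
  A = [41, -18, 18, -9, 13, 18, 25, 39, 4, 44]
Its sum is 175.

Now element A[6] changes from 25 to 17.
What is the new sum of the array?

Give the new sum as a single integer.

Answer: 167

Derivation:
Old value at index 6: 25
New value at index 6: 17
Delta = 17 - 25 = -8
New sum = old_sum + delta = 175 + (-8) = 167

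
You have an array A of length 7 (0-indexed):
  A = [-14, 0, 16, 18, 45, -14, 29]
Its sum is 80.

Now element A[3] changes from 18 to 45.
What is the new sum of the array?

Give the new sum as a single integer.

Old value at index 3: 18
New value at index 3: 45
Delta = 45 - 18 = 27
New sum = old_sum + delta = 80 + (27) = 107

Answer: 107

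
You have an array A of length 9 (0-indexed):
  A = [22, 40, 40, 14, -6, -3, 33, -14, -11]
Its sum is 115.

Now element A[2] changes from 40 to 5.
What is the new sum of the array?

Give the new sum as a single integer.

Answer: 80

Derivation:
Old value at index 2: 40
New value at index 2: 5
Delta = 5 - 40 = -35
New sum = old_sum + delta = 115 + (-35) = 80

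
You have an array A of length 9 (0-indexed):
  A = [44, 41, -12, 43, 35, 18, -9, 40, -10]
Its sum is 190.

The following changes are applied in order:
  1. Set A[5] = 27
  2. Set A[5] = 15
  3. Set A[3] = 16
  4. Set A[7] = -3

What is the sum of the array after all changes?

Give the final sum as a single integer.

Answer: 117

Derivation:
Initial sum: 190
Change 1: A[5] 18 -> 27, delta = 9, sum = 199
Change 2: A[5] 27 -> 15, delta = -12, sum = 187
Change 3: A[3] 43 -> 16, delta = -27, sum = 160
Change 4: A[7] 40 -> -3, delta = -43, sum = 117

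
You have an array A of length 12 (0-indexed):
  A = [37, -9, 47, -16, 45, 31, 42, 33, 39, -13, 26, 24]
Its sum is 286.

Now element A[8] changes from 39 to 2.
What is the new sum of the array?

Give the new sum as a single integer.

Answer: 249

Derivation:
Old value at index 8: 39
New value at index 8: 2
Delta = 2 - 39 = -37
New sum = old_sum + delta = 286 + (-37) = 249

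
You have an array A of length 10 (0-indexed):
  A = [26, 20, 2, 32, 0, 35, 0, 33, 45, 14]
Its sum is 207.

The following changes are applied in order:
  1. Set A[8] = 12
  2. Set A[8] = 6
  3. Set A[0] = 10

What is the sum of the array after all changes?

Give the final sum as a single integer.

Answer: 152

Derivation:
Initial sum: 207
Change 1: A[8] 45 -> 12, delta = -33, sum = 174
Change 2: A[8] 12 -> 6, delta = -6, sum = 168
Change 3: A[0] 26 -> 10, delta = -16, sum = 152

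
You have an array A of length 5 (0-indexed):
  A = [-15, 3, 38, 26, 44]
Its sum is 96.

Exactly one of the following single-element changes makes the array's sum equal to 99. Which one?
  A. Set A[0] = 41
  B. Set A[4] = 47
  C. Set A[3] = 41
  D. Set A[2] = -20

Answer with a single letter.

Option A: A[0] -15->41, delta=56, new_sum=96+(56)=152
Option B: A[4] 44->47, delta=3, new_sum=96+(3)=99 <-- matches target
Option C: A[3] 26->41, delta=15, new_sum=96+(15)=111
Option D: A[2] 38->-20, delta=-58, new_sum=96+(-58)=38

Answer: B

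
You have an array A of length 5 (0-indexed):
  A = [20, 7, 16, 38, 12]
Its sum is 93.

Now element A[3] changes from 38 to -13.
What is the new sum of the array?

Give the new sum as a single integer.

Answer: 42

Derivation:
Old value at index 3: 38
New value at index 3: -13
Delta = -13 - 38 = -51
New sum = old_sum + delta = 93 + (-51) = 42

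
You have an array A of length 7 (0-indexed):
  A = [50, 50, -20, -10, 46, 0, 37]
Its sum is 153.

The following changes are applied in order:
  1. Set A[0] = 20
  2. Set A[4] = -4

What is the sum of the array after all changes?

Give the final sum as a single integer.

Answer: 73

Derivation:
Initial sum: 153
Change 1: A[0] 50 -> 20, delta = -30, sum = 123
Change 2: A[4] 46 -> -4, delta = -50, sum = 73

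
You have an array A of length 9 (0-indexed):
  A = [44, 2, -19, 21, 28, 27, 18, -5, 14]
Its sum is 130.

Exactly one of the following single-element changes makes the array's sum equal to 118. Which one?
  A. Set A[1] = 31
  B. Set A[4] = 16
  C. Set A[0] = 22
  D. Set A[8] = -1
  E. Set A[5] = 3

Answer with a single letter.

Option A: A[1] 2->31, delta=29, new_sum=130+(29)=159
Option B: A[4] 28->16, delta=-12, new_sum=130+(-12)=118 <-- matches target
Option C: A[0] 44->22, delta=-22, new_sum=130+(-22)=108
Option D: A[8] 14->-1, delta=-15, new_sum=130+(-15)=115
Option E: A[5] 27->3, delta=-24, new_sum=130+(-24)=106

Answer: B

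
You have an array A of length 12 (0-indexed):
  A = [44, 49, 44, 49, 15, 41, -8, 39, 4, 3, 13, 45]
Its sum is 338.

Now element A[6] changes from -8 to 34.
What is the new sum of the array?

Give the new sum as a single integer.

Old value at index 6: -8
New value at index 6: 34
Delta = 34 - -8 = 42
New sum = old_sum + delta = 338 + (42) = 380

Answer: 380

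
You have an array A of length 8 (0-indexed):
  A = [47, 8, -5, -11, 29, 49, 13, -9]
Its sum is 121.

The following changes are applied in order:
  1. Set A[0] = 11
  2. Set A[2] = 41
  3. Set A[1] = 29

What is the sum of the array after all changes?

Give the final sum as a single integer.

Answer: 152

Derivation:
Initial sum: 121
Change 1: A[0] 47 -> 11, delta = -36, sum = 85
Change 2: A[2] -5 -> 41, delta = 46, sum = 131
Change 3: A[1] 8 -> 29, delta = 21, sum = 152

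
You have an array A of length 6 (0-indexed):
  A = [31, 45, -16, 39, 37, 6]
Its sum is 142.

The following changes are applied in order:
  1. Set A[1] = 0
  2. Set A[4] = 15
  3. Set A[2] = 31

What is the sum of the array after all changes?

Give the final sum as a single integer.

Initial sum: 142
Change 1: A[1] 45 -> 0, delta = -45, sum = 97
Change 2: A[4] 37 -> 15, delta = -22, sum = 75
Change 3: A[2] -16 -> 31, delta = 47, sum = 122

Answer: 122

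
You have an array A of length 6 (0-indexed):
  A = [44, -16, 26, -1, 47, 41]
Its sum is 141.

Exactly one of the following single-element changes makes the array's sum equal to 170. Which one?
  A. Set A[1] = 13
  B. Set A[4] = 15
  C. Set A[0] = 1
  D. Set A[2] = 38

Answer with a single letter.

Answer: A

Derivation:
Option A: A[1] -16->13, delta=29, new_sum=141+(29)=170 <-- matches target
Option B: A[4] 47->15, delta=-32, new_sum=141+(-32)=109
Option C: A[0] 44->1, delta=-43, new_sum=141+(-43)=98
Option D: A[2] 26->38, delta=12, new_sum=141+(12)=153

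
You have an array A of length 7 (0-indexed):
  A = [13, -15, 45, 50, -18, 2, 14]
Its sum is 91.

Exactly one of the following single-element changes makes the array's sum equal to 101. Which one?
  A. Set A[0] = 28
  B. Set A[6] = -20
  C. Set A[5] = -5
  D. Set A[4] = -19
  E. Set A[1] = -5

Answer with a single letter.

Answer: E

Derivation:
Option A: A[0] 13->28, delta=15, new_sum=91+(15)=106
Option B: A[6] 14->-20, delta=-34, new_sum=91+(-34)=57
Option C: A[5] 2->-5, delta=-7, new_sum=91+(-7)=84
Option D: A[4] -18->-19, delta=-1, new_sum=91+(-1)=90
Option E: A[1] -15->-5, delta=10, new_sum=91+(10)=101 <-- matches target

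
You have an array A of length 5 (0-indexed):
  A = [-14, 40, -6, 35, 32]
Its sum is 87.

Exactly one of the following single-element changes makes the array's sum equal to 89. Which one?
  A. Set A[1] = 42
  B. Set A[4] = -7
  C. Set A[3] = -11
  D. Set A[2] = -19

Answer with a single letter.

Option A: A[1] 40->42, delta=2, new_sum=87+(2)=89 <-- matches target
Option B: A[4] 32->-7, delta=-39, new_sum=87+(-39)=48
Option C: A[3] 35->-11, delta=-46, new_sum=87+(-46)=41
Option D: A[2] -6->-19, delta=-13, new_sum=87+(-13)=74

Answer: A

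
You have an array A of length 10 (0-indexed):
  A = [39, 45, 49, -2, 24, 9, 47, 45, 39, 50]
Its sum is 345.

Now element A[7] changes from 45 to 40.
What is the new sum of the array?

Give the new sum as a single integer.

Answer: 340

Derivation:
Old value at index 7: 45
New value at index 7: 40
Delta = 40 - 45 = -5
New sum = old_sum + delta = 345 + (-5) = 340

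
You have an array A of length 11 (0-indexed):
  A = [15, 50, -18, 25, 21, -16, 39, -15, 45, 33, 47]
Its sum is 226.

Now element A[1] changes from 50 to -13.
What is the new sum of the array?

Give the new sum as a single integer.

Answer: 163

Derivation:
Old value at index 1: 50
New value at index 1: -13
Delta = -13 - 50 = -63
New sum = old_sum + delta = 226 + (-63) = 163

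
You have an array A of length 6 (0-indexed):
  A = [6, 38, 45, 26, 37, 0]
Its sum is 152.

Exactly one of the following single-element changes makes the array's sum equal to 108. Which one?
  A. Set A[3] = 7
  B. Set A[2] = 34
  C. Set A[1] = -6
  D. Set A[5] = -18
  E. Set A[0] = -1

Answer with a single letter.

Answer: C

Derivation:
Option A: A[3] 26->7, delta=-19, new_sum=152+(-19)=133
Option B: A[2] 45->34, delta=-11, new_sum=152+(-11)=141
Option C: A[1] 38->-6, delta=-44, new_sum=152+(-44)=108 <-- matches target
Option D: A[5] 0->-18, delta=-18, new_sum=152+(-18)=134
Option E: A[0] 6->-1, delta=-7, new_sum=152+(-7)=145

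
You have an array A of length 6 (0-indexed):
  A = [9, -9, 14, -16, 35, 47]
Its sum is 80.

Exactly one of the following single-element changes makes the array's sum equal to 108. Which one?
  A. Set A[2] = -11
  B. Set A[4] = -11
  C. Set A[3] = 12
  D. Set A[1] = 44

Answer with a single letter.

Answer: C

Derivation:
Option A: A[2] 14->-11, delta=-25, new_sum=80+(-25)=55
Option B: A[4] 35->-11, delta=-46, new_sum=80+(-46)=34
Option C: A[3] -16->12, delta=28, new_sum=80+(28)=108 <-- matches target
Option D: A[1] -9->44, delta=53, new_sum=80+(53)=133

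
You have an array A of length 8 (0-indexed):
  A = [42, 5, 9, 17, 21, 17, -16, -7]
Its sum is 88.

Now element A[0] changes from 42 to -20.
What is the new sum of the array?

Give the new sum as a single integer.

Old value at index 0: 42
New value at index 0: -20
Delta = -20 - 42 = -62
New sum = old_sum + delta = 88 + (-62) = 26

Answer: 26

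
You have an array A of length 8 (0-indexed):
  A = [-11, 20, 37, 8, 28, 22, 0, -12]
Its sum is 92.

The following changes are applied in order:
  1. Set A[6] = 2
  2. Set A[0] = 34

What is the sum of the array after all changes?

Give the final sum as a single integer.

Initial sum: 92
Change 1: A[6] 0 -> 2, delta = 2, sum = 94
Change 2: A[0] -11 -> 34, delta = 45, sum = 139

Answer: 139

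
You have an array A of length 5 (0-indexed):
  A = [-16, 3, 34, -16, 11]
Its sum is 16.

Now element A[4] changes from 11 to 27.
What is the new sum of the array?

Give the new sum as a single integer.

Old value at index 4: 11
New value at index 4: 27
Delta = 27 - 11 = 16
New sum = old_sum + delta = 16 + (16) = 32

Answer: 32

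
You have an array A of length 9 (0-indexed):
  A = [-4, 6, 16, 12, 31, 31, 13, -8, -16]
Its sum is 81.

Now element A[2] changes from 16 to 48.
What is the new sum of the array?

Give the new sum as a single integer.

Old value at index 2: 16
New value at index 2: 48
Delta = 48 - 16 = 32
New sum = old_sum + delta = 81 + (32) = 113

Answer: 113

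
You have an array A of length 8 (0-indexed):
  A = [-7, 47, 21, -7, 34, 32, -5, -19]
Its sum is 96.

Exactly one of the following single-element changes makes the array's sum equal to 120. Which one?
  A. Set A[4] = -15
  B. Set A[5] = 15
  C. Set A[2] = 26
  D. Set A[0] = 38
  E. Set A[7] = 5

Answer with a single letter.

Option A: A[4] 34->-15, delta=-49, new_sum=96+(-49)=47
Option B: A[5] 32->15, delta=-17, new_sum=96+(-17)=79
Option C: A[2] 21->26, delta=5, new_sum=96+(5)=101
Option D: A[0] -7->38, delta=45, new_sum=96+(45)=141
Option E: A[7] -19->5, delta=24, new_sum=96+(24)=120 <-- matches target

Answer: E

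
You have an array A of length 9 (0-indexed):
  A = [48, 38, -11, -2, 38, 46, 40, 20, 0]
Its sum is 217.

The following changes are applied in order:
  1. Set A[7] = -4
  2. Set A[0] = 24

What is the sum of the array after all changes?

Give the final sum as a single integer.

Answer: 169

Derivation:
Initial sum: 217
Change 1: A[7] 20 -> -4, delta = -24, sum = 193
Change 2: A[0] 48 -> 24, delta = -24, sum = 169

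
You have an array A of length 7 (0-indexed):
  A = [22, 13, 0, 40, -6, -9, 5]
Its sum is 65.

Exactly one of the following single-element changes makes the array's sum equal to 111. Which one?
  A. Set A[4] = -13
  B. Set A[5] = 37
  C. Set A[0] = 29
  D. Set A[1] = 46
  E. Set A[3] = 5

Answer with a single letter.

Option A: A[4] -6->-13, delta=-7, new_sum=65+(-7)=58
Option B: A[5] -9->37, delta=46, new_sum=65+(46)=111 <-- matches target
Option C: A[0] 22->29, delta=7, new_sum=65+(7)=72
Option D: A[1] 13->46, delta=33, new_sum=65+(33)=98
Option E: A[3] 40->5, delta=-35, new_sum=65+(-35)=30

Answer: B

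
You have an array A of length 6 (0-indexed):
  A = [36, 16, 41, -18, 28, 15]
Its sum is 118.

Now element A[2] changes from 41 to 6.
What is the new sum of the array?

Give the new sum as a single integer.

Old value at index 2: 41
New value at index 2: 6
Delta = 6 - 41 = -35
New sum = old_sum + delta = 118 + (-35) = 83

Answer: 83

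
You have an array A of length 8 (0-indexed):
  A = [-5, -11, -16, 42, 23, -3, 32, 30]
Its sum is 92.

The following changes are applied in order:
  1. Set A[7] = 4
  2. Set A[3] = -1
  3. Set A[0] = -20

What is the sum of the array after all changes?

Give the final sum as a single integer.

Answer: 8

Derivation:
Initial sum: 92
Change 1: A[7] 30 -> 4, delta = -26, sum = 66
Change 2: A[3] 42 -> -1, delta = -43, sum = 23
Change 3: A[0] -5 -> -20, delta = -15, sum = 8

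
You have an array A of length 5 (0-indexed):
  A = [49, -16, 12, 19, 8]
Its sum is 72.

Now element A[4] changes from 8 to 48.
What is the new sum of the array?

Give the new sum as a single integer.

Old value at index 4: 8
New value at index 4: 48
Delta = 48 - 8 = 40
New sum = old_sum + delta = 72 + (40) = 112

Answer: 112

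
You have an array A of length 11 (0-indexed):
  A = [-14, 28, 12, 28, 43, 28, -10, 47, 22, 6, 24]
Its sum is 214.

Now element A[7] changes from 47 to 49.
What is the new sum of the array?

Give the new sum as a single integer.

Answer: 216

Derivation:
Old value at index 7: 47
New value at index 7: 49
Delta = 49 - 47 = 2
New sum = old_sum + delta = 214 + (2) = 216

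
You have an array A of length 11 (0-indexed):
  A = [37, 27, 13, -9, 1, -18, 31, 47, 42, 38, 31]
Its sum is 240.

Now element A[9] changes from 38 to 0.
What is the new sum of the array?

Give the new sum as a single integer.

Answer: 202

Derivation:
Old value at index 9: 38
New value at index 9: 0
Delta = 0 - 38 = -38
New sum = old_sum + delta = 240 + (-38) = 202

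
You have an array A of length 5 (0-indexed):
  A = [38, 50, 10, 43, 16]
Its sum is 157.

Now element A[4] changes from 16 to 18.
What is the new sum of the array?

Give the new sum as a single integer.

Answer: 159

Derivation:
Old value at index 4: 16
New value at index 4: 18
Delta = 18 - 16 = 2
New sum = old_sum + delta = 157 + (2) = 159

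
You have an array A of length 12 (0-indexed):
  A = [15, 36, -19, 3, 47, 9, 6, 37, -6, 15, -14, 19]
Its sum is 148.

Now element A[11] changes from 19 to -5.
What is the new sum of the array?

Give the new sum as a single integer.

Answer: 124

Derivation:
Old value at index 11: 19
New value at index 11: -5
Delta = -5 - 19 = -24
New sum = old_sum + delta = 148 + (-24) = 124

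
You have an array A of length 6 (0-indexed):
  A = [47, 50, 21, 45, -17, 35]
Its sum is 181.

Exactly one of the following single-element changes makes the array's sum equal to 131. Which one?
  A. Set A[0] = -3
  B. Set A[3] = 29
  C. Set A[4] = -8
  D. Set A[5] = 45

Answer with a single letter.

Option A: A[0] 47->-3, delta=-50, new_sum=181+(-50)=131 <-- matches target
Option B: A[3] 45->29, delta=-16, new_sum=181+(-16)=165
Option C: A[4] -17->-8, delta=9, new_sum=181+(9)=190
Option D: A[5] 35->45, delta=10, new_sum=181+(10)=191

Answer: A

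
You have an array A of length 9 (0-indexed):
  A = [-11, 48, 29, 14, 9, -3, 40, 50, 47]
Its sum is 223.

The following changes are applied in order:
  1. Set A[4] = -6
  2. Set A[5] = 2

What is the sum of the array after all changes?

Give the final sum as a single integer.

Initial sum: 223
Change 1: A[4] 9 -> -6, delta = -15, sum = 208
Change 2: A[5] -3 -> 2, delta = 5, sum = 213

Answer: 213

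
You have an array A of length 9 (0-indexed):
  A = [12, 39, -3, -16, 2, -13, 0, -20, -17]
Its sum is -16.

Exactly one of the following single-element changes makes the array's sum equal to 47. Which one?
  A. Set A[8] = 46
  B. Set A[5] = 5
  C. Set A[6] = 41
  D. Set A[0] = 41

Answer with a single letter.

Option A: A[8] -17->46, delta=63, new_sum=-16+(63)=47 <-- matches target
Option B: A[5] -13->5, delta=18, new_sum=-16+(18)=2
Option C: A[6] 0->41, delta=41, new_sum=-16+(41)=25
Option D: A[0] 12->41, delta=29, new_sum=-16+(29)=13

Answer: A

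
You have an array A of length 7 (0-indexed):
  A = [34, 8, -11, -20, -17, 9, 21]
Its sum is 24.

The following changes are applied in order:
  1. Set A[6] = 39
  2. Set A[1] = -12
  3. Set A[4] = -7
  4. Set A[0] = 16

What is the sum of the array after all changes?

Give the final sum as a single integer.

Answer: 14

Derivation:
Initial sum: 24
Change 1: A[6] 21 -> 39, delta = 18, sum = 42
Change 2: A[1] 8 -> -12, delta = -20, sum = 22
Change 3: A[4] -17 -> -7, delta = 10, sum = 32
Change 4: A[0] 34 -> 16, delta = -18, sum = 14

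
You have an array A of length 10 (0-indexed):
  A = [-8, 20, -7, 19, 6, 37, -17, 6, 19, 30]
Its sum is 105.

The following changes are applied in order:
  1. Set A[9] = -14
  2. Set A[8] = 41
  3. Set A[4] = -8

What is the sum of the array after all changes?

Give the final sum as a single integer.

Initial sum: 105
Change 1: A[9] 30 -> -14, delta = -44, sum = 61
Change 2: A[8] 19 -> 41, delta = 22, sum = 83
Change 3: A[4] 6 -> -8, delta = -14, sum = 69

Answer: 69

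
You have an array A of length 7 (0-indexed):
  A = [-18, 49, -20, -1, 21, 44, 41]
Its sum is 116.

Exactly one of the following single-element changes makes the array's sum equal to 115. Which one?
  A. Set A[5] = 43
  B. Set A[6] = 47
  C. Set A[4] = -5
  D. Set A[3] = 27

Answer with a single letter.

Answer: A

Derivation:
Option A: A[5] 44->43, delta=-1, new_sum=116+(-1)=115 <-- matches target
Option B: A[6] 41->47, delta=6, new_sum=116+(6)=122
Option C: A[4] 21->-5, delta=-26, new_sum=116+(-26)=90
Option D: A[3] -1->27, delta=28, new_sum=116+(28)=144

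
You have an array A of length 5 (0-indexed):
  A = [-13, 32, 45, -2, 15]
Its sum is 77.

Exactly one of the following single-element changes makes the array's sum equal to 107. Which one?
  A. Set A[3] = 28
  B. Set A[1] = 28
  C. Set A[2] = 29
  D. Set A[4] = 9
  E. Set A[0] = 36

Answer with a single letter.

Answer: A

Derivation:
Option A: A[3] -2->28, delta=30, new_sum=77+(30)=107 <-- matches target
Option B: A[1] 32->28, delta=-4, new_sum=77+(-4)=73
Option C: A[2] 45->29, delta=-16, new_sum=77+(-16)=61
Option D: A[4] 15->9, delta=-6, new_sum=77+(-6)=71
Option E: A[0] -13->36, delta=49, new_sum=77+(49)=126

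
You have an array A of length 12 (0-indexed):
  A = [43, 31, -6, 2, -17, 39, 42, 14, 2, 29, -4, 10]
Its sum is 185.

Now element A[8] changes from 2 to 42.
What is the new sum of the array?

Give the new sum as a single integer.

Old value at index 8: 2
New value at index 8: 42
Delta = 42 - 2 = 40
New sum = old_sum + delta = 185 + (40) = 225

Answer: 225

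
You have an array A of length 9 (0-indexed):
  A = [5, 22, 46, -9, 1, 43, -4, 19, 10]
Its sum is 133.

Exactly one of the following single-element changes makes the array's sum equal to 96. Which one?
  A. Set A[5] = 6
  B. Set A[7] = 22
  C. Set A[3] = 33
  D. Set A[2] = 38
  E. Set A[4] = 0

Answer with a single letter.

Option A: A[5] 43->6, delta=-37, new_sum=133+(-37)=96 <-- matches target
Option B: A[7] 19->22, delta=3, new_sum=133+(3)=136
Option C: A[3] -9->33, delta=42, new_sum=133+(42)=175
Option D: A[2] 46->38, delta=-8, new_sum=133+(-8)=125
Option E: A[4] 1->0, delta=-1, new_sum=133+(-1)=132

Answer: A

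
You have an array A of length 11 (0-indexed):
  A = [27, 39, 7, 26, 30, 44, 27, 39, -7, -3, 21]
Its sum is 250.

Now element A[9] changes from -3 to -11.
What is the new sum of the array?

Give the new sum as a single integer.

Old value at index 9: -3
New value at index 9: -11
Delta = -11 - -3 = -8
New sum = old_sum + delta = 250 + (-8) = 242

Answer: 242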